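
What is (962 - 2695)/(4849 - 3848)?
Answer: -1733/1001 ≈ -1.7313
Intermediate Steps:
(962 - 2695)/(4849 - 3848) = -1733/1001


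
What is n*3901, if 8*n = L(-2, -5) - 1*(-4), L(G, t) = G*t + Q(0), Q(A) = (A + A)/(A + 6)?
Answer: 27307/4 ≈ 6826.8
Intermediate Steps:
Q(A) = 2*A/(6 + A) (Q(A) = (2*A)/(6 + A) = 2*A/(6 + A))
L(G, t) = G*t (L(G, t) = G*t + 2*0/(6 + 0) = G*t + 2*0/6 = G*t + 2*0*(1/6) = G*t + 0 = G*t)
n = 7/4 (n = (-2*(-5) - 1*(-4))/8 = (10 + 4)/8 = (1/8)*14 = 7/4 ≈ 1.7500)
n*3901 = (7/4)*3901 = 27307/4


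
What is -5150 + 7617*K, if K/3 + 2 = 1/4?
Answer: -180557/4 ≈ -45139.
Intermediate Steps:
K = -21/4 (K = -6 + 3/4 = -21/4 ≈ -5.2500)
-5150 + 7617*K = -5150 + 7617*(-21/4) = -5150 - 159957/4 = -180557/4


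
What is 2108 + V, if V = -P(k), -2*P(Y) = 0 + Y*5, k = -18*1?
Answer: 2063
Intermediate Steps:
k = -18
P(Y) = -5*Y/2 (P(Y) = -(0 + Y*5)/2 = -(0 + 5*Y)/2 = -5*Y/2)
V = -45 (V = -(-5)*(-18)/2 = -1*45 = -45)
2108 + V = 2108 - 45 = 2063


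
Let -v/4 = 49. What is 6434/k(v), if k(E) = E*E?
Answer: 3217/19208 ≈ 0.16748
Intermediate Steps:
v = -196 (v = -4*49 = -196)
k(E) = E**2
6434/k(v) = 6434/((-196)**2) = 6434/38416 = 6434*(1/38416) = 3217/19208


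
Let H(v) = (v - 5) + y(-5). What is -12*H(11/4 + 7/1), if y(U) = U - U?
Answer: -57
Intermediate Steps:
y(U) = 0
H(v) = -5 + v (H(v) = (v - 5) + 0 = (-5 + v) + 0 = -5 + v)
-12*H(11/4 + 7/1) = -12*(-5 + (11/4 + 7/1)) = -12*(-5 + (11*(1/4) + 7*1)) = -12*(-5 + (11/4 + 7)) = -12*(-5 + 39/4) = -12*19/4 = -57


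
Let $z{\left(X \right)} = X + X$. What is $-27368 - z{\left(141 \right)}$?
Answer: $-27650$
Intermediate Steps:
$z{\left(X \right)} = 2 X$
$-27368 - z{\left(141 \right)} = -27368 - 2 \cdot 141 = -27368 - 282 = -27650$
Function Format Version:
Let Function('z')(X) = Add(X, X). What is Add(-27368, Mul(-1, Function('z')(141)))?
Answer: -27650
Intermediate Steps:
Function('z')(X) = Mul(2, X)
Add(-27368, Mul(-1, Function('z')(141))) = Add(-27368, Mul(-1, Mul(2, 141))) = Add(-27368, Mul(-1, 282)) = Add(-27368, -282) = -27650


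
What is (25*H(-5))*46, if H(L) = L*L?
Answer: 28750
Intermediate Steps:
H(L) = L²
(25*H(-5))*46 = (25*(-5)²)*46 = (25*25)*46 = 625*46 = 28750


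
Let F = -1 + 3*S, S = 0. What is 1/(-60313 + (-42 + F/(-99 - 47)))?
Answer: -146/8811829 ≈ -1.6569e-5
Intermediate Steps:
F = -1 (F = -1 + 3*0 = -1 + 0 = -1)
1/(-60313 + (-42 + F/(-99 - 47))) = 1/(-60313 + (-42 - 1/(-99 - 47))) = 1/(-60313 + (-42 - 1/(-146))) = 1/(-60313 + (-42 - 1/146*(-1))) = 1/(-60313 + (-42 + 1/146)) = 1/(-60313 - 6131/146) = 1/(-8811829/146) = -146/8811829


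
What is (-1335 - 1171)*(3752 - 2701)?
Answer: -2633806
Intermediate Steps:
(-1335 - 1171)*(3752 - 2701) = -2506*1051 = -2633806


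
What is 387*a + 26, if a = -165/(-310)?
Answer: 14383/62 ≈ 231.98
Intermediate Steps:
a = 33/62 (a = -165*(-1/310) = 33/62 ≈ 0.53226)
387*a + 26 = 387*(33/62) + 26 = 12771/62 + 26 = 14383/62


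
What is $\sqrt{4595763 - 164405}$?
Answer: $\sqrt{4431358} \approx 2105.1$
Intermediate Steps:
$\sqrt{4595763 - 164405} = \sqrt{4431358}$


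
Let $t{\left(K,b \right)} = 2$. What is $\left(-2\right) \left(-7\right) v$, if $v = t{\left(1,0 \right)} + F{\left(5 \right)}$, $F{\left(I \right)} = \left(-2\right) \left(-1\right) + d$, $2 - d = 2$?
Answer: $56$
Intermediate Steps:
$d = 0$ ($d = 2 - 2 = 0$)
$F{\left(I \right)} = 2$ ($F{\left(I \right)} = \left(-2\right) \left(-1\right) + 0 = 2 + 0 = 2$)
$v = 4$ ($v = 2 + 2 = 4$)
$\left(-2\right) \left(-7\right) v = \left(-2\right) \left(-7\right) 4 = 14 \cdot 4 = 56$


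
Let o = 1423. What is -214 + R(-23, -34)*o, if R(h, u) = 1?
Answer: 1209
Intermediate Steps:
-214 + R(-23, -34)*o = -214 + 1*1423 = -214 + 1423 = 1209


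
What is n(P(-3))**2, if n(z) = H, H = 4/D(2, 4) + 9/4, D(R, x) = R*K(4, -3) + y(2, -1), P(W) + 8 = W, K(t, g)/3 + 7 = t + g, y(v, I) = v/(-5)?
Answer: 606841/132496 ≈ 4.5801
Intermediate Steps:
y(v, I) = -v/5 (y(v, I) = v*(-1/5) = -v/5)
K(t, g) = -21 + 3*g + 3*t (K(t, g) = -21 + 3*(t + g) = -21 + 3*(g + t) = -21 + (3*g + 3*t) = -21 + 3*g + 3*t)
P(W) = -8 + W
D(R, x) = -2/5 - 18*R (D(R, x) = R*(-21 + 3*(-3) + 3*4) - 1/5*2 = R*(-21 - 9 + 12) - 2/5 = R*(-18) - 2/5 = -18*R - 2/5 = -2/5 - 18*R)
H = 779/364 (H = 4/(-2/5 - 18*2) + 9/4 = 4/(-2/5 - 36) + 9*(1/4) = 4/(-182/5) + 9/4 = 4*(-5/182) + 9/4 = -10/91 + 9/4 = 779/364 ≈ 2.1401)
n(z) = 779/364
n(P(-3))**2 = (779/364)**2 = 606841/132496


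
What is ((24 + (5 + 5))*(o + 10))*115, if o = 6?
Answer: 62560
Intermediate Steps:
((24 + (5 + 5))*(o + 10))*115 = ((24 + (5 + 5))*(6 + 10))*115 = ((24 + 10)*16)*115 = (34*16)*115 = 544*115 = 62560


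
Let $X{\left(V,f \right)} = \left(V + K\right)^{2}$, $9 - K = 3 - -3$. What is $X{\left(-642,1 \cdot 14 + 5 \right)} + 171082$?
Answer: $579403$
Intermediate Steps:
$K = 3$ ($K = 9 - \left(3 - -3\right) = 9 - \left(3 + 3\right) = 9 - 6 = 3$)
$X{\left(V,f \right)} = \left(3 + V\right)^{2}$ ($X{\left(V,f \right)} = \left(V + 3\right)^{2} = \left(3 + V\right)^{2}$)
$X{\left(-642,1 \cdot 14 + 5 \right)} + 171082 = \left(3 - 642\right)^{2} + 171082 = \left(-639\right)^{2} + 171082 = 408321 + 171082 = 579403$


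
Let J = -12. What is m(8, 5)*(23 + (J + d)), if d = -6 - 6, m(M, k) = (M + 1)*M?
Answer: -72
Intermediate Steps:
m(M, k) = M*(1 + M) (m(M, k) = (1 + M)*M = M*(1 + M))
d = -12
m(8, 5)*(23 + (J + d)) = (8*(1 + 8))*(23 + (-12 - 12)) = (8*9)*(23 - 24) = 72*(-1) = -72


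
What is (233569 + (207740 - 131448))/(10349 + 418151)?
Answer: 309861/428500 ≈ 0.72313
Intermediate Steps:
(233569 + (207740 - 131448))/(10349 + 418151) = (233569 + 76292)/428500 = 309861*(1/428500) = 309861/428500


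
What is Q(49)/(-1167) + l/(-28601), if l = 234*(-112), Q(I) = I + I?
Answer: 27781838/33377367 ≈ 0.83236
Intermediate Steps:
Q(I) = 2*I
l = -26208
Q(49)/(-1167) + l/(-28601) = (2*49)/(-1167) - 26208/(-28601) = 98*(-1/1167) - 26208*(-1/28601) = -98/1167 + 26208/28601 = 27781838/33377367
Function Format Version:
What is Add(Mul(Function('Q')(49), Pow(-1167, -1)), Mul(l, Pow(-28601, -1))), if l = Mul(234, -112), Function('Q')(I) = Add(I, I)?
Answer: Rational(27781838, 33377367) ≈ 0.83236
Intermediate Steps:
Function('Q')(I) = Mul(2, I)
l = -26208
Add(Mul(Function('Q')(49), Pow(-1167, -1)), Mul(l, Pow(-28601, -1))) = Add(Mul(Mul(2, 49), Pow(-1167, -1)), Mul(-26208, Pow(-28601, -1))) = Add(Mul(98, Rational(-1, 1167)), Mul(-26208, Rational(-1, 28601))) = Add(Rational(-98, 1167), Rational(26208, 28601)) = Rational(27781838, 33377367)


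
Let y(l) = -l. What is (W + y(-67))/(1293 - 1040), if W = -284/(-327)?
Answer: 22193/82731 ≈ 0.26825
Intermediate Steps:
W = 284/327 (W = -284*(-1/327) = 284/327 ≈ 0.86850)
(W + y(-67))/(1293 - 1040) = (284/327 - 1*(-67))/(1293 - 1040) = (284/327 + 67)/253 = (22193/327)*(1/253) = 22193/82731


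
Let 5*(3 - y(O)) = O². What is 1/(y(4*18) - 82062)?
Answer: -5/415479 ≈ -1.2034e-5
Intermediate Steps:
y(O) = 3 - O²/5
1/(y(4*18) - 82062) = 1/((3 - (4*18)²/5) - 82062) = 1/((3 - ⅕*72²) - 82062) = 1/((3 - ⅕*5184) - 82062) = 1/((3 - 5184/5) - 82062) = 1/(-5169/5 - 82062) = 1/(-415479/5) = -5/415479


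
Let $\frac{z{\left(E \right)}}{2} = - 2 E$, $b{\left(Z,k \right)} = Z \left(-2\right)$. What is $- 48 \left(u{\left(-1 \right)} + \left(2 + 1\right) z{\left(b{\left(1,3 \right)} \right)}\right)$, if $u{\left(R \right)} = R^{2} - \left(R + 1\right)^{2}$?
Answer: $-1200$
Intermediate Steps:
$b{\left(Z,k \right)} = - 2 Z$
$u{\left(R \right)} = R^{2} - \left(1 + R\right)^{2}$
$z{\left(E \right)} = - 4 E$ ($z{\left(E \right)} = 2 \left(- 2 E\right) = - 4 E$)
$- 48 \left(u{\left(-1 \right)} + \left(2 + 1\right) z{\left(b{\left(1,3 \right)} \right)}\right) = - 48 \left(\left(-1 - -2\right) + \left(2 + 1\right) \left(- 4 \left(\left(-2\right) 1\right)\right)\right) = - 48 \left(\left(-1 + 2\right) + 3 \left(\left(-4\right) \left(-2\right)\right)\right) = - 48 \left(1 + 3 \cdot 8\right) = - 48 \left(1 + 24\right) = \left(-48\right) 25 = -1200$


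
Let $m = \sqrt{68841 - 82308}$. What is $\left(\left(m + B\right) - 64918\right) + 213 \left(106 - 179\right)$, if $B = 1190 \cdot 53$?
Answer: $-17397 + 67 i \sqrt{3} \approx -17397.0 + 116.05 i$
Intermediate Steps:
$B = 63070$
$m = 67 i \sqrt{3}$ ($m = \sqrt{-13467} = 67 i \sqrt{3} \approx 116.05 i$)
$\left(\left(m + B\right) - 64918\right) + 213 \left(106 - 179\right) = \left(\left(67 i \sqrt{3} + 63070\right) - 64918\right) + 213 \left(106 - 179\right) = \left(\left(63070 + 67 i \sqrt{3}\right) - 64918\right) + 213 \left(-73\right) = \left(-1848 + 67 i \sqrt{3}\right) - 15549 = -17397 + 67 i \sqrt{3}$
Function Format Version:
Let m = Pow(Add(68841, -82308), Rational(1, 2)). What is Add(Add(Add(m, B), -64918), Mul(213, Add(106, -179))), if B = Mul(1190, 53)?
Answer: Add(-17397, Mul(67, I, Pow(3, Rational(1, 2)))) ≈ Add(-17397., Mul(116.05, I))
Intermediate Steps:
B = 63070
m = Mul(67, I, Pow(3, Rational(1, 2))) (m = Pow(-13467, Rational(1, 2)) = Mul(67, I, Pow(3, Rational(1, 2))) ≈ Mul(116.05, I))
Add(Add(Add(m, B), -64918), Mul(213, Add(106, -179))) = Add(Add(Add(Mul(67, I, Pow(3, Rational(1, 2))), 63070), -64918), Mul(213, Add(106, -179))) = Add(Add(Add(63070, Mul(67, I, Pow(3, Rational(1, 2)))), -64918), Mul(213, -73)) = Add(Add(-1848, Mul(67, I, Pow(3, Rational(1, 2)))), -15549) = Add(-17397, Mul(67, I, Pow(3, Rational(1, 2))))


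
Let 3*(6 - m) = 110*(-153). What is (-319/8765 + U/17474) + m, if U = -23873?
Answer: 859929548709/153159610 ≈ 5614.6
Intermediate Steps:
m = 5616 (m = 6 - 110*(-153)/3 = 6 - ⅓*(-16830) = 6 + 5610 = 5616)
(-319/8765 + U/17474) + m = (-319/8765 - 23873/17474) + 5616 = -214821051/153159610 + 5616 = 859929548709/153159610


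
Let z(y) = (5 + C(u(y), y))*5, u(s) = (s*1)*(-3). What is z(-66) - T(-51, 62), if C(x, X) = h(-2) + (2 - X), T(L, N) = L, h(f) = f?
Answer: 406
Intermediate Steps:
u(s) = -3*s (u(s) = s*(-3) = -3*s)
C(x, X) = -X (C(x, X) = -2 + (2 - X) = -X)
z(y) = 25 - 5*y (z(y) = (5 - y)*5 = 25 - 5*y)
z(-66) - T(-51, 62) = (25 - 5*(-66)) - 1*(-51) = (25 + 330) + 51 = 355 + 51 = 406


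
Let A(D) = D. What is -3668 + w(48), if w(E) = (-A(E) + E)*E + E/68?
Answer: -62344/17 ≈ -3667.3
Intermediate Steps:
w(E) = E/68 (w(E) = (-E + E)*E + E/68 = 0*E + E*(1/68) = 0 + E/68 = E/68)
-3668 + w(48) = -3668 + (1/68)*48 = -3668 + 12/17 = -62344/17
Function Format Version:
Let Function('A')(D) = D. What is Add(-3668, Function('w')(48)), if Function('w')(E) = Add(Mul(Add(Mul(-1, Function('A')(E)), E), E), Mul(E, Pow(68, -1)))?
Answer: Rational(-62344, 17) ≈ -3667.3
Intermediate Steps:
Function('w')(E) = Mul(Rational(1, 68), E) (Function('w')(E) = Add(Mul(Add(Mul(-1, E), E), E), Mul(E, Pow(68, -1))) = Add(Mul(0, E), Mul(E, Rational(1, 68))) = Add(0, Mul(Rational(1, 68), E)) = Mul(Rational(1, 68), E))
Add(-3668, Function('w')(48)) = Add(-3668, Mul(Rational(1, 68), 48)) = Add(-3668, Rational(12, 17)) = Rational(-62344, 17)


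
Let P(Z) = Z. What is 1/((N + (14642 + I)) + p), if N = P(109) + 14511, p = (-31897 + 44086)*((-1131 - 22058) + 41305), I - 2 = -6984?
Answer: 1/220838204 ≈ 4.5282e-9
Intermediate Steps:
I = -6982 (I = 2 - 6984 = -6982)
p = 220815924 (p = 12189*(-23189 + 41305) = 12189*18116 = 220815924)
N = 14620 (N = 109 + 14511 = 14620)
1/((N + (14642 + I)) + p) = 1/((14620 + (14642 - 6982)) + 220815924) = 1/((14620 + 7660) + 220815924) = 1/(22280 + 220815924) = 1/220838204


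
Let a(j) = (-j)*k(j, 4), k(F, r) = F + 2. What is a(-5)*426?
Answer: -6390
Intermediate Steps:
k(F, r) = 2 + F
a(j) = -j*(2 + j) (a(j) = (-j)*(2 + j) = -j*(2 + j))
a(-5)*426 = -1*(-5)*(2 - 5)*426 = -1*(-5)*(-3)*426 = -15*426 = -6390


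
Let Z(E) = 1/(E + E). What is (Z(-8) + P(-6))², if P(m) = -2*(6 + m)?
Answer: 1/256 ≈ 0.0039063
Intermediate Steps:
P(m) = -12 - 2*m
Z(E) = 1/(2*E)
(Z(-8) + P(-6))² = ((½)/(-8) + (-12 - 2*(-6)))² = ((½)*(-⅛) + (-12 + 12))² = (-1/16 + 0)² = (-1/16)² = 1/256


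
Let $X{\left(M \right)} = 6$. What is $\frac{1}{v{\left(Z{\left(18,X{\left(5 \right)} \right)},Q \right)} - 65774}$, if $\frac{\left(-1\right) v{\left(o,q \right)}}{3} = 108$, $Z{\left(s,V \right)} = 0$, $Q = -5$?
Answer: $- \frac{1}{66098} \approx -1.5129 \cdot 10^{-5}$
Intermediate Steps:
$v{\left(o,q \right)} = -324$ ($v{\left(o,q \right)} = \left(-3\right) 108 = -324$)
$\frac{1}{v{\left(Z{\left(18,X{\left(5 \right)} \right)},Q \right)} - 65774} = \frac{1}{-324 - 65774} = \frac{1}{-66098} = - \frac{1}{66098}$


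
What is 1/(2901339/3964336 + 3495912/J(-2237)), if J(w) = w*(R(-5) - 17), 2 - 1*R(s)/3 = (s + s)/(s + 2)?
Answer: 8868219632/666441237935 ≈ 0.013307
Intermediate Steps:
R(s) = 6 - 6*s/(2 + s) (R(s) = 6 - 3*(s + s)/(s + 2) = 6 - 3*2*s/(2 + s) = 6 - 6*s/(2 + s))
J(w) = -21*w (J(w) = w*(12/(2 - 5) - 17) = w*(12/(-3) - 17) = w*(12*(-1/3) - 17) = w*(-4 - 17) = w*(-21) = -21*w)
1/(2901339/3964336 + 3495912/J(-2237)) = 1/(2901339/3964336 + 3495912/((-21*(-2237)))) = 1/(2901339*(1/3964336) + 3495912/46977) = 1/(2901339/3964336 + 3495912*(1/46977)) = 1/(2901339/3964336 + 166472/2237) = 1/(666441237935/8868219632) = 8868219632/666441237935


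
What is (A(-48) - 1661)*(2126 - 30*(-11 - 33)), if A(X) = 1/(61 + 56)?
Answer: -669681856/117 ≈ -5.7238e+6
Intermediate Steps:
A(X) = 1/117
(A(-48) - 1661)*(2126 - 30*(-11 - 33)) = (1/117 - 1661)*(2126 - 30*(-11 - 33)) = -194336*(2126 - 30*(-44))/117 = -194336*(2126 + 1320)/117 = -194336/117*3446 = -669681856/117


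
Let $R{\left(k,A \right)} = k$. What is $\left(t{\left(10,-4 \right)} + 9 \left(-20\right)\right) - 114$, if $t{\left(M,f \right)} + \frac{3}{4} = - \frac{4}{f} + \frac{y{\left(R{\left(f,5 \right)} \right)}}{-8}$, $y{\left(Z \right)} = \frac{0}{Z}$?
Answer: $- \frac{1175}{4} \approx -293.75$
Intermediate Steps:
$y{\left(Z \right)} = 0$
$t{\left(M,f \right)} = - \frac{3}{4} - \frac{4}{f}$ ($t{\left(M,f \right)} = - \frac{3}{4} + \left(- \frac{4}{f} + \frac{0}{-8}\right) = - \frac{3}{4} + \left(- \frac{4}{f} + 0 \left(- \frac{1}{8}\right)\right) = - \frac{3}{4} + \left(- \frac{4}{f} + 0\right) = - \frac{3}{4} - \frac{4}{f}$)
$\left(t{\left(10,-4 \right)} + 9 \left(-20\right)\right) - 114 = \left(\left(- \frac{3}{4} - \frac{4}{-4}\right) + 9 \left(-20\right)\right) - 114 = \left(\left(- \frac{3}{4} - -1\right) - 180\right) - 114 = \left(\left(- \frac{3}{4} + 1\right) - 180\right) - 114 = \left(\frac{1}{4} - 180\right) - 114 = - \frac{719}{4} - 114 = - \frac{1175}{4}$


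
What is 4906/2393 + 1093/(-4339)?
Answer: 18671585/10383227 ≈ 1.7982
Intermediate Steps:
4906/2393 + 1093/(-4339) = 4906*(1/2393) + 1093*(-1/4339) = 4906/2393 - 1093/4339 = 18671585/10383227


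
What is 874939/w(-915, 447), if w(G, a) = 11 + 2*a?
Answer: 874939/905 ≈ 966.78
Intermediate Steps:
874939/w(-915, 447) = 874939/(11 + 2*447) = 874939/(11 + 894) = 874939/905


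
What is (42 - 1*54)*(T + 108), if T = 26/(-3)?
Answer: -1192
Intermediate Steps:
T = -26/3 (T = 26*(-⅓) = -26/3 ≈ -8.6667)
(42 - 1*54)*(T + 108) = (42 - 1*54)*(-26/3 + 108) = (42 - 54)*(298/3) = -12*298/3 = -1192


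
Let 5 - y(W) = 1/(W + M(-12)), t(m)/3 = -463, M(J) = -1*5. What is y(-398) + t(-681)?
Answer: -557751/403 ≈ -1384.0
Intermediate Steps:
M(J) = -5
t(m) = -1389 (t(m) = 3*(-463) = -1389)
y(W) = 5 - 1/(-5 + W) (y(W) = 5 - 1/(W - 5) = 5 - 1/(-5 + W))
y(-398) + t(-681) = (-26 + 5*(-398))/(-5 - 398) - 1389 = (-26 - 1990)/(-403) - 1389 = -1/403*(-2016) - 1389 = 2016/403 - 1389 = -557751/403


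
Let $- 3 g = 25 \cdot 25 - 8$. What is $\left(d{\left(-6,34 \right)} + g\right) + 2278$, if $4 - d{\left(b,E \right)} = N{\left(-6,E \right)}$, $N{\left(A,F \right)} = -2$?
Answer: $\frac{6235}{3} \approx 2078.3$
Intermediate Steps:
$g = - \frac{617}{3}$ ($g = - \frac{25 \cdot 25 - 8}{3} = - \frac{625 - 8}{3} = \left(- \frac{1}{3}\right) 617 = - \frac{617}{3} \approx -205.67$)
$d{\left(b,E \right)} = 6$ ($d{\left(b,E \right)} = 4 - -2 = 4 + 2 = 6$)
$\left(d{\left(-6,34 \right)} + g\right) + 2278 = \left(6 - \frac{617}{3}\right) + 2278 = - \frac{599}{3} + 2278 = \frac{6235}{3}$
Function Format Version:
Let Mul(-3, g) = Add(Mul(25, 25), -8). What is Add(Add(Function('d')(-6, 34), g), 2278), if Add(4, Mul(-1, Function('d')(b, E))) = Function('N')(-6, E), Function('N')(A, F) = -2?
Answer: Rational(6235, 3) ≈ 2078.3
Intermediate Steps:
g = Rational(-617, 3) (g = Mul(Rational(-1, 3), Add(Mul(25, 25), -8)) = Mul(Rational(-1, 3), Add(625, -8)) = Mul(Rational(-1, 3), 617) = Rational(-617, 3) ≈ -205.67)
Function('d')(b, E) = 6 (Function('d')(b, E) = Add(4, Mul(-1, -2)) = Add(4, 2) = 6)
Add(Add(Function('d')(-6, 34), g), 2278) = Add(Add(6, Rational(-617, 3)), 2278) = Add(Rational(-599, 3), 2278) = Rational(6235, 3)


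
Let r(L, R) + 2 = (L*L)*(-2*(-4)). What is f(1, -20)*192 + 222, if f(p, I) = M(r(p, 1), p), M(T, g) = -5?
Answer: -738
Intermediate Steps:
r(L, R) = -2 + 8*L² (r(L, R) = -2 + (L*L)*(-2*(-4)) = -2 + L²*8 = -2 + 8*L²)
f(p, I) = -5
f(1, -20)*192 + 222 = -5*192 + 222 = -960 + 222 = -738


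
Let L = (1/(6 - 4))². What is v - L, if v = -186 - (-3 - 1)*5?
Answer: -665/4 ≈ -166.25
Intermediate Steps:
v = -166 (v = -186 - (-4)*5 = -186 - 1*(-20) = -186 + 20 = -166)
L = ¼ (L = (1/2)² = (½)² = ¼ ≈ 0.25000)
v - L = -166 - 1*¼ = -166 - ¼ = -665/4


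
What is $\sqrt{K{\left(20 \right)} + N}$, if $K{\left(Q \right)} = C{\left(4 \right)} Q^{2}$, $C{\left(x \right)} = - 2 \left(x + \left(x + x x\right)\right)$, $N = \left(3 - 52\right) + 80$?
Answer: $i \sqrt{19169} \approx 138.45 i$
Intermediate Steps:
$N = 31$ ($N = -49 + 80 = 31$)
$C{\left(x \right)} = - 4 x - 2 x^{2}$ ($C{\left(x \right)} = - 2 \left(x + \left(x + x^{2}\right)\right) = - 2 \left(x^{2} + 2 x\right) = - 4 x - 2 x^{2}$)
$K{\left(Q \right)} = - 48 Q^{2}$ ($K{\left(Q \right)} = \left(-2\right) 4 \left(2 + 4\right) Q^{2} = \left(-2\right) 4 \cdot 6 Q^{2} = - 48 Q^{2}$)
$\sqrt{K{\left(20 \right)} + N} = \sqrt{- 48 \cdot 20^{2} + 31} = \sqrt{\left(-48\right) 400 + 31} = \sqrt{-19200 + 31} = \sqrt{-19169} = i \sqrt{19169}$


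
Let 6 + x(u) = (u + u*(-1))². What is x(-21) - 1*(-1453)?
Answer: 1447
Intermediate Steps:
x(u) = -6 (x(u) = -6 + (u + u*(-1))² = -6 + (u - u)² = -6 + 0² = -6 + 0 = -6)
x(-21) - 1*(-1453) = -6 - 1*(-1453) = -6 + 1453 = 1447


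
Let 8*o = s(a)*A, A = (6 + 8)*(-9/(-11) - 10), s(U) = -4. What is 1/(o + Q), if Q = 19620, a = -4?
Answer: 11/216527 ≈ 5.0802e-5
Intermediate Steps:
A = -1414/11 (A = 14*(-9*(-1/11) - 10) = 14*(9/11 - 10) = 14*(-101/11) = -1414/11 ≈ -128.55)
o = 707/11 (o = (-4*(-1414/11))/8 = (⅛)*(5656/11) = 707/11 ≈ 64.273)
1/(o + Q) = 1/(707/11 + 19620) = 1/(216527/11) = 11/216527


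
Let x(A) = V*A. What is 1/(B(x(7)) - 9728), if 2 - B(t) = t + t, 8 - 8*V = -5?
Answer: -4/38995 ≈ -0.00010258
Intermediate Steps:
V = 13/8 (V = 1 - ⅛*(-5) = 1 + 5/8 = 13/8 ≈ 1.6250)
x(A) = 13*A/8
B(t) = 2 - 2*t (B(t) = 2 - (t + t) = 2 - 2*t)
1/(B(x(7)) - 9728) = 1/((2 - 13*7/4) - 9728) = 1/((2 - 2*91/8) - 9728) = 1/((2 - 91/4) - 9728) = 1/(-83/4 - 9728) = 1/(-38995/4) = -4/38995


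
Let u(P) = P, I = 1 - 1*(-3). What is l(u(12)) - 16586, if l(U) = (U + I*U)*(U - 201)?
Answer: -27926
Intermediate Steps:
I = 4 (I = 1 + 3 = 4)
l(U) = 5*U*(-201 + U) (l(U) = (U + 4*U)*(U - 201) = (5*U)*(-201 + U) = 5*U*(-201 + U))
l(u(12)) - 16586 = 5*12*(-201 + 12) - 16586 = 5*12*(-189) - 16586 = -11340 - 16586 = -27926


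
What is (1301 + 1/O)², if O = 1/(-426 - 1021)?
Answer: 21316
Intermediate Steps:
O = -1/1447 (O = 1/(-1447) = -1/1447 ≈ -0.00069109)
(1301 + 1/O)² = (1301 + 1/(-1/1447))² = (1301 - 1447)² = (-146)² = 21316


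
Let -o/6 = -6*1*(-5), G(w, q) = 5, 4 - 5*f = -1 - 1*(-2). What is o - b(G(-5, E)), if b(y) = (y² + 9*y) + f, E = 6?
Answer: -1253/5 ≈ -250.60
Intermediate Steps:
f = ⅗ (f = ⅘ - (-1 - 1*(-2))/5 = ⅘ - (-1 + 2)/5 = ⅘ - ⅕*1 = ⅘ - ⅕ = ⅗ ≈ 0.60000)
b(y) = ⅗ + y² + 9*y (b(y) = (y² + 9*y) + ⅗ = ⅗ + y² + 9*y)
o = -180 (o = -6*(-6*1)*(-5) = -(-36)*(-5) = -6*30 = -180)
o - b(G(-5, E)) = -180 - (⅗ + 5² + 9*5) = -180 - (⅗ + 25 + 45) = -180 - 1*353/5 = -180 - 353/5 = -1253/5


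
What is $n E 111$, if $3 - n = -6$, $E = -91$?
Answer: $-90909$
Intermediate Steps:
$n = 9$ ($n = 3 - -6 = 3 + 6 = 9$)
$n E 111 = 9 \left(-91\right) 111 = \left(-819\right) 111 = -90909$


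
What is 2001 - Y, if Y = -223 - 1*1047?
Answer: 3271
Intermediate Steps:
Y = -1270 (Y = -223 - 1047 = -1270)
2001 - Y = 2001 - 1*(-1270) = 2001 + 1270 = 3271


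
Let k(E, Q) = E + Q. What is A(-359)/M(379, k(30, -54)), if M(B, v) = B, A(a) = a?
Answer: -359/379 ≈ -0.94723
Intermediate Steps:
A(-359)/M(379, k(30, -54)) = -359/379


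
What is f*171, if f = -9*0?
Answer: 0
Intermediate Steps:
f = 0
f*171 = 0*171 = 0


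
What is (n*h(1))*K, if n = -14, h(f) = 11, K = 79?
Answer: -12166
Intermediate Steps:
(n*h(1))*K = -14*11*79 = -154*79 = -12166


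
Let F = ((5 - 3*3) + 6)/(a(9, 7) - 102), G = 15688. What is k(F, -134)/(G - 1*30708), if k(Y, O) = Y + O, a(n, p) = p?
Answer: 3183/356725 ≈ 0.0089228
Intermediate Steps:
F = -2/95 (F = ((5 - 3*3) + 6)/(7 - 102) = ((5 - 9) + 6)/(-95) = (-4 + 6)*(-1/95) = 2*(-1/95) = -2/95 ≈ -0.021053)
k(Y, O) = O + Y
k(F, -134)/(G - 1*30708) = (-134 - 2/95)/(15688 - 1*30708) = -12732/(95*(15688 - 30708)) = -12732/95/(-15020) = -12732/95*(-1/15020) = 3183/356725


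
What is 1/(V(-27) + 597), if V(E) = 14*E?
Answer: 1/219 ≈ 0.0045662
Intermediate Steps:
1/(V(-27) + 597) = 1/(14*(-27) + 597) = 1/(-378 + 597) = 1/219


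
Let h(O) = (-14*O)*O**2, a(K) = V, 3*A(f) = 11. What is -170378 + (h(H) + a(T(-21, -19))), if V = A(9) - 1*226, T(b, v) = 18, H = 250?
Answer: -656761801/3 ≈ -2.1892e+8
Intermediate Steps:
A(f) = 11/3 (A(f) = (1/3)*11 = 11/3)
V = -667/3 (V = 11/3 - 1*226 = 11/3 - 226 = -667/3 ≈ -222.33)
a(K) = -667/3
h(O) = -14*O**3
-170378 + (h(H) + a(T(-21, -19))) = -170378 + (-14*250**3 - 667/3) = -170378 + (-14*15625000 - 667/3) = -170378 + (-218750000 - 667/3) = -170378 - 656250667/3 = -656761801/3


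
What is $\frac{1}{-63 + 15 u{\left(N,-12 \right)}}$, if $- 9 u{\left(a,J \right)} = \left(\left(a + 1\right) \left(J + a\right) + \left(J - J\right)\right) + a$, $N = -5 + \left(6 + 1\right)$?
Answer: $- \frac{3}{49} \approx -0.061224$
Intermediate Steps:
$N = 2$ ($N = -5 + 7 = 2$)
$u{\left(a,J \right)} = - \frac{a}{9} - \frac{\left(1 + a\right) \left(J + a\right)}{9}$ ($u{\left(a,J \right)} = - \frac{\left(\left(a + 1\right) \left(J + a\right) + \left(J - J\right)\right) + a}{9} = - \frac{\left(\left(1 + a\right) \left(J + a\right) + 0\right) + a}{9} = - \frac{\left(1 + a\right) \left(J + a\right) + a}{9} = - \frac{a + \left(1 + a\right) \left(J + a\right)}{9} = - \frac{a}{9} - \frac{\left(1 + a\right) \left(J + a\right)}{9}$)
$\frac{1}{-63 + 15 u{\left(N,-12 \right)}} = \frac{1}{-63 + 15 \left(\left(- \frac{2}{9}\right) 2 - - \frac{4}{3} - \frac{2^{2}}{9} - \left(- \frac{4}{3}\right) 2\right)} = \frac{1}{-63 + 15 \left(- \frac{4}{9} + \frac{4}{3} - \frac{4}{9} + \frac{8}{3}\right)} = \frac{1}{-63 + 15 \cdot \frac{28}{9}} = \frac{1}{-63 + \frac{140}{3}} = \frac{1}{- \frac{49}{3}} = - \frac{3}{49}$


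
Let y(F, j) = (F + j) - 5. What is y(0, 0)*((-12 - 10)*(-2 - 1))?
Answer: -330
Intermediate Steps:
y(F, j) = -5 + F + j
y(0, 0)*((-12 - 10)*(-2 - 1)) = (-5 + 0 + 0)*((-12 - 10)*(-2 - 1)) = -(-110)*(-3) = -5*66 = -330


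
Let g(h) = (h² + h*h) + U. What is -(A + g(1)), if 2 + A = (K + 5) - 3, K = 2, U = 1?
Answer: -5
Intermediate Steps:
g(h) = 1 + 2*h² (g(h) = (h² + h*h) + 1 = (h² + h²) + 1 = 2*h² + 1 = 1 + 2*h²)
A = 2 (A = -2 + ((2 + 5) - 3) = -2 + (7 - 3) = -2 + 4 = 2)
-(A + g(1)) = -(2 + (1 + 2*1²)) = -(2 + (1 + 2*1)) = -(2 + (1 + 2)) = -(2 + 3) = -1*5 = -5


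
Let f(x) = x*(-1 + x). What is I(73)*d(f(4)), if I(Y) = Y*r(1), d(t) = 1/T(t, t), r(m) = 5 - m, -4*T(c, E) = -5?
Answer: 1168/5 ≈ 233.60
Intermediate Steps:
T(c, E) = 5/4 (T(c, E) = -¼*(-5) = 5/4)
d(t) = ⅘ (d(t) = 1/(5/4) = ⅘)
I(Y) = 4*Y (I(Y) = Y*(5 - 1*1) = Y*(5 - 1) = Y*4 = 4*Y)
I(73)*d(f(4)) = (4*73)*(⅘) = 292*(⅘) = 1168/5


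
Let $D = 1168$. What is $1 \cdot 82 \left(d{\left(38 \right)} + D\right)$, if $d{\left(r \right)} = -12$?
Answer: $94792$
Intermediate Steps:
$1 \cdot 82 \left(d{\left(38 \right)} + D\right) = 1 \cdot 82 \left(-12 + 1168\right) = 82 \cdot 1156 = 94792$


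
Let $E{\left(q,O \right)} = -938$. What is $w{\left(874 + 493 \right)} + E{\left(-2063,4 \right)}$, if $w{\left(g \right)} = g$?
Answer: $429$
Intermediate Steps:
$w{\left(874 + 493 \right)} + E{\left(-2063,4 \right)} = \left(874 + 493\right) - 938 = 1367 - 938 = 429$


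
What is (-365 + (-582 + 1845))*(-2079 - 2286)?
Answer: -3919770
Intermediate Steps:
(-365 + (-582 + 1845))*(-2079 - 2286) = (-365 + 1263)*(-4365) = 898*(-4365) = -3919770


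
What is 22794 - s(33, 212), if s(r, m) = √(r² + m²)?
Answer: 22794 - √46033 ≈ 22579.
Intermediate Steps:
s(r, m) = √(m² + r²)
22794 - s(33, 212) = 22794 - √(212² + 33²) = 22794 - √(44944 + 1089) = 22794 - √46033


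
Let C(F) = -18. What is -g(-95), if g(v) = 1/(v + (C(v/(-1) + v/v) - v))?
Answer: 1/18 ≈ 0.055556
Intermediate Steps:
g(v) = -1/18 (g(v) = 1/(v + (-18 - v)) = 1/(-18) = -1/18)
-g(-95) = -1*(-1/18) = 1/18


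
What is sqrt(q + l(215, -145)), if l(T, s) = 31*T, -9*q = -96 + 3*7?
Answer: 2*sqrt(15015)/3 ≈ 81.690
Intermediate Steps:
q = 25/3 (q = -(-96 + 3*7)/9 = -(-96 + 21)/9 = -1/9*(-75) = 25/3 ≈ 8.3333)
sqrt(q + l(215, -145)) = sqrt(25/3 + 31*215) = sqrt(25/3 + 6665) = sqrt(20020/3) = 2*sqrt(15015)/3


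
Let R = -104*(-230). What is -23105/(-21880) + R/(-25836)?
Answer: 3678559/28264584 ≈ 0.13015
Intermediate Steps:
R = 23920
-23105/(-21880) + R/(-25836) = -23105/(-21880) + 23920/(-25836) = -23105*(-1/21880) + 23920*(-1/25836) = 4621/4376 - 5980/6459 = 3678559/28264584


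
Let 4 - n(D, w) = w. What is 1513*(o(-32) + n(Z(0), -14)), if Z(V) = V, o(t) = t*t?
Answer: 1576546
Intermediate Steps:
o(t) = t²
n(D, w) = 4 - w
1513*(o(-32) + n(Z(0), -14)) = 1513*((-32)² + (4 - 1*(-14))) = 1513*(1024 + (4 + 14)) = 1513*(1024 + 18) = 1513*1042 = 1576546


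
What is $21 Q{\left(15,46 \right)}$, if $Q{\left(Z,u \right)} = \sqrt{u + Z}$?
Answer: $21 \sqrt{61} \approx 164.02$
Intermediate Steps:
$Q{\left(Z,u \right)} = \sqrt{Z + u}$
$21 Q{\left(15,46 \right)} = 21 \sqrt{15 + 46} = 21 \sqrt{61}$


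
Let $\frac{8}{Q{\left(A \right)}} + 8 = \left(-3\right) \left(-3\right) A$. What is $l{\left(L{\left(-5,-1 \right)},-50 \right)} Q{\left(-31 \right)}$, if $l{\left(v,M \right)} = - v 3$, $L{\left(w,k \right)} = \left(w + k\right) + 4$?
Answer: $- \frac{48}{287} \approx -0.16725$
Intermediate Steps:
$L{\left(w,k \right)} = 4 + k + w$ ($L{\left(w,k \right)} = \left(k + w\right) + 4 = 4 + k + w$)
$Q{\left(A \right)} = \frac{8}{-8 + 9 A}$ ($Q{\left(A \right)} = \frac{8}{-8 + \left(-3\right) \left(-3\right) A} = \frac{8}{-8 + 9 A}$)
$l{\left(v,M \right)} = - 3 v$
$l{\left(L{\left(-5,-1 \right)},-50 \right)} Q{\left(-31 \right)} = - 3 \left(4 - 1 - 5\right) \frac{8}{-8 + 9 \left(-31\right)} = \left(-3\right) \left(-2\right) \frac{8}{-8 - 279} = 6 \frac{8}{-287} = 6 \cdot 8 \left(- \frac{1}{287}\right) = 6 \left(- \frac{8}{287}\right) = - \frac{48}{287}$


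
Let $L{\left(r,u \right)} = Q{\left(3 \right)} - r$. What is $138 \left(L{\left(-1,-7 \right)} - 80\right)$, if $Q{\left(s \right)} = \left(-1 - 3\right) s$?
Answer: $-12558$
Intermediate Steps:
$Q{\left(s \right)} = - 4 s$
$L{\left(r,u \right)} = -12 - r$ ($L{\left(r,u \right)} = \left(-4\right) 3 - r = -12 - r$)
$138 \left(L{\left(-1,-7 \right)} - 80\right) = 138 \left(\left(-12 - -1\right) - 80\right) = 138 \left(\left(-12 + 1\right) - 80\right) = 138 \left(-11 - 80\right) = 138 \left(-91\right) = -12558$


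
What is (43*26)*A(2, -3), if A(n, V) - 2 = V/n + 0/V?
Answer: 559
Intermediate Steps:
A(n, V) = 2 + V/n (A(n, V) = 2 + (V/n + 0/V) = 2 + (V/n + 0) = 2 + V/n)
(43*26)*A(2, -3) = (43*26)*(2 - 3/2) = 1118*(2 - 3*1/2) = 1118*(2 - 3/2) = 1118*(1/2) = 559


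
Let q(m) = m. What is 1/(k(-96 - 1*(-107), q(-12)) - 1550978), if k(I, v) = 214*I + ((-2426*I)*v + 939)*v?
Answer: -1/5402676 ≈ -1.8509e-7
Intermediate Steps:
k(I, v) = 214*I + v*(939 - 2426*I*v) (k(I, v) = 214*I + (-2426*I*v + 939)*v = 214*I + (939 - 2426*I*v)*v = 214*I + v*(939 - 2426*I*v))
1/(k(-96 - 1*(-107), q(-12)) - 1550978) = 1/((214*(-96 - 1*(-107)) + 939*(-12) - 2426*(-96 - 1*(-107))*(-12)²) - 1550978) = 1/((214*(-96 + 107) - 11268 - 2426*(-96 + 107)*144) - 1550978) = 1/((214*11 - 11268 - 2426*11*144) - 1550978) = 1/((2354 - 11268 - 3842784) - 1550978) = 1/(-3851698 - 1550978) = 1/(-5402676) = -1/5402676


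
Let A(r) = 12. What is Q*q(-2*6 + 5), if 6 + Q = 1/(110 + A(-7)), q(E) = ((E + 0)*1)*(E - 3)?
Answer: -25585/61 ≈ -419.43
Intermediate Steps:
q(E) = E*(-3 + E) (q(E) = (E*1)*(-3 + E) = E*(-3 + E))
Q = -731/122 (Q = -6 + 1/(110 + 12) = -6 + 1/122 = -731/122 ≈ -5.9918)
Q*q(-2*6 + 5) = -731*(-2*6 + 5)*(-3 + (-2*6 + 5))/122 = -731*(-12 + 5)*(-3 + (-12 + 5))/122 = -(-5117)*(-3 - 7)/122 = -(-5117)*(-10)/122 = -731/122*70 = -25585/61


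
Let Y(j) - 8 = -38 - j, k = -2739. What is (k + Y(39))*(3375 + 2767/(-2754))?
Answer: -483183116/51 ≈ -9.4742e+6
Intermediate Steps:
Y(j) = -30 - j (Y(j) = 8 + (-38 - j) = -30 - j)
(k + Y(39))*(3375 + 2767/(-2754)) = (-2739 + (-30 - 1*39))*(3375 + 2767/(-2754)) = (-2739 + (-30 - 39))*(3375 + 2767*(-1/2754)) = (-2739 - 69)*(3375 - 2767/2754) = -2808*9291983/2754 = -483183116/51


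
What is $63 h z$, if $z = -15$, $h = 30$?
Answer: $-28350$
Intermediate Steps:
$63 h z = 63 \cdot 30 \left(-15\right) = 1890 \left(-15\right) = -28350$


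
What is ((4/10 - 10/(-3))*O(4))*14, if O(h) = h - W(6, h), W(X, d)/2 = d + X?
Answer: -12544/15 ≈ -836.27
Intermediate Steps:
W(X, d) = 2*X + 2*d (W(X, d) = 2*(d + X) = 2*(X + d) = 2*X + 2*d)
O(h) = -12 - h (O(h) = h - (2*6 + 2*h) = h - (12 + 2*h) = h + (-12 - 2*h) = -12 - h)
((4/10 - 10/(-3))*O(4))*14 = ((4/10 - 10/(-3))*(-12 - 1*4))*14 = ((4*(⅒) - 10*(-⅓))*(-12 - 4))*14 = ((⅖ + 10/3)*(-16))*14 = ((56/15)*(-16))*14 = -896/15*14 = -12544/15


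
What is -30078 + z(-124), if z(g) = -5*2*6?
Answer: -30138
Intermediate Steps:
z(g) = -60 (z(g) = -10*6 = -60)
-30078 + z(-124) = -30078 - 60 = -30138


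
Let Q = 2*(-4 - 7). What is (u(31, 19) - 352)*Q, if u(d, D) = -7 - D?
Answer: 8316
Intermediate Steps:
Q = -22 (Q = 2*(-11) = -22)
(u(31, 19) - 352)*Q = ((-7 - 1*19) - 352)*(-22) = ((-7 - 19) - 352)*(-22) = (-26 - 352)*(-22) = -378*(-22) = 8316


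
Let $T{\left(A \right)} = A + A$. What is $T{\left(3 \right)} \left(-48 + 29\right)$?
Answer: $-114$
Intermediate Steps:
$T{\left(A \right)} = 2 A$
$T{\left(3 \right)} \left(-48 + 29\right) = 2 \cdot 3 \left(-48 + 29\right) = 6 \left(-19\right) = -114$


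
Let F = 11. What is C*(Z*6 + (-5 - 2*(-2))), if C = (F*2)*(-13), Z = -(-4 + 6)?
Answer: 3718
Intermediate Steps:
Z = -2 (Z = -1*2 = -2)
C = -286 (C = (11*2)*(-13) = 22*(-13) = -286)
C*(Z*6 + (-5 - 2*(-2))) = -286*(-2*6 + (-5 - 2*(-2))) = -286*(-12 + (-5 + 4)) = -286*(-12 - 1) = -286*(-13) = 3718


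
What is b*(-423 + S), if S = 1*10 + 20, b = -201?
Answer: 78993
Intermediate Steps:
S = 30 (S = 10 + 20 = 30)
b*(-423 + S) = -201*(-423 + 30) = -201*(-393) = 78993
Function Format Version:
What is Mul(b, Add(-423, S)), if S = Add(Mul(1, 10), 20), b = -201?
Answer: 78993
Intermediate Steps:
S = 30 (S = Add(10, 20) = 30)
Mul(b, Add(-423, S)) = Mul(-201, Add(-423, 30)) = Mul(-201, -393) = 78993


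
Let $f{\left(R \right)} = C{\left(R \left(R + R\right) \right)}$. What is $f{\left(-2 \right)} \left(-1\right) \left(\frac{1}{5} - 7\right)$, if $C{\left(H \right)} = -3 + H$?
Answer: $34$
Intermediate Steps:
$f{\left(R \right)} = -3 + 2 R^{2}$ ($f{\left(R \right)} = -3 + R \left(R + R\right) = -3 + R 2 R = -3 + 2 R^{2}$)
$f{\left(-2 \right)} \left(-1\right) \left(\frac{1}{5} - 7\right) = \left(-3 + 2 \left(-2\right)^{2}\right) \left(-1\right) \left(\frac{1}{5} - 7\right) = \left(-3 + 2 \cdot 4\right) \left(-1\right) \left(\frac{1}{5} - 7\right) = \left(-3 + 8\right) \left(-1\right) \left(- \frac{34}{5}\right) = 5 \left(-1\right) \left(- \frac{34}{5}\right) = \left(-5\right) \left(- \frac{34}{5}\right) = 34$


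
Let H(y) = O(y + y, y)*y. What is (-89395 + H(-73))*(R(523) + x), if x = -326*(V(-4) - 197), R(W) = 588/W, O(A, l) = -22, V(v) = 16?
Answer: -2709232274814/523 ≈ -5.1802e+9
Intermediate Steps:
x = 59006 (x = -326*(16 - 197) = -326*(-181) = 59006)
H(y) = -22*y
(-89395 + H(-73))*(R(523) + x) = (-89395 - 22*(-73))*(588/523 + 59006) = (-89395 + 1606)*(588*(1/523) + 59006) = -87789*(588/523 + 59006) = -87789*30860726/523 = -2709232274814/523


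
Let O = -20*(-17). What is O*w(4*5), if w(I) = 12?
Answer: 4080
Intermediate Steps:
O = 340
O*w(4*5) = 340*12 = 4080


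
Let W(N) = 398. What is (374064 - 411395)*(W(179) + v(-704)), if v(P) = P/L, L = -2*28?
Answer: -15327042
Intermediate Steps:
L = -56
v(P) = -P/56 (v(P) = P/(-56) = P*(-1/56) = -P/56)
(374064 - 411395)*(W(179) + v(-704)) = (374064 - 411395)*(398 - 1/56*(-704)) = -37331*(398 + 88/7) = -37331*2874/7 = -15327042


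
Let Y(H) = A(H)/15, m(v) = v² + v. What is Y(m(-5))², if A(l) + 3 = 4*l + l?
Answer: 9409/225 ≈ 41.818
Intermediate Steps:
A(l) = -3 + 5*l (A(l) = -3 + (4*l + l) = -3 + 5*l)
m(v) = v + v²
Y(H) = -⅕ + H/3 (Y(H) = (-3 + 5*H)/15 = (-3 + 5*H)*(1/15) = -⅕ + H/3)
Y(m(-5))² = (-⅕ + (-5*(1 - 5))/3)² = (-⅕ + (-5*(-4))/3)² = (-⅕ + (⅓)*20)² = (-⅕ + 20/3)² = (97/15)² = 9409/225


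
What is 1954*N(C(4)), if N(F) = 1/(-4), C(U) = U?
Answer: -977/2 ≈ -488.50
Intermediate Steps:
N(F) = -¼
1954*N(C(4)) = 1954*(-¼) = -977/2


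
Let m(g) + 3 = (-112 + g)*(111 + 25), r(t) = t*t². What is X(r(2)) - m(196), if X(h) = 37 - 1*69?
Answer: -11453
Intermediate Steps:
r(t) = t³
m(g) = -15235 + 136*g (m(g) = -3 + (-112 + g)*(111 + 25) = -3 + (-112 + g)*136 = -3 + (-15232 + 136*g) = -15235 + 136*g)
X(h) = -32 (X(h) = 37 - 69 = -32)
X(r(2)) - m(196) = -32 - (-15235 + 136*196) = -32 - (-15235 + 26656) = -32 - 1*11421 = -32 - 11421 = -11453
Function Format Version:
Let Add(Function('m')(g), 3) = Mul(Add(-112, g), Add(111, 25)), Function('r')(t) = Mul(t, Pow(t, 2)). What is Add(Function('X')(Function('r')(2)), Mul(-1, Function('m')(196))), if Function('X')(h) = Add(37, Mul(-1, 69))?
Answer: -11453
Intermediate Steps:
Function('r')(t) = Pow(t, 3)
Function('m')(g) = Add(-15235, Mul(136, g)) (Function('m')(g) = Add(-3, Mul(Add(-112, g), Add(111, 25))) = Add(-3, Mul(Add(-112, g), 136)) = Add(-3, Add(-15232, Mul(136, g))) = Add(-15235, Mul(136, g)))
Function('X')(h) = -32 (Function('X')(h) = Add(37, -69) = -32)
Add(Function('X')(Function('r')(2)), Mul(-1, Function('m')(196))) = Add(-32, Mul(-1, Add(-15235, Mul(136, 196)))) = Add(-32, Mul(-1, Add(-15235, 26656))) = Add(-32, Mul(-1, 11421)) = Add(-32, -11421) = -11453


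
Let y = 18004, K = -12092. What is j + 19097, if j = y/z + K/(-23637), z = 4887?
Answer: 735485291665/38504673 ≈ 19101.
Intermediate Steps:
j = 161551384/38504673 (j = 18004/4887 - 12092/(-23637) = 18004*(1/4887) - 12092*(-1/23637) = 18004/4887 + 12092/23637 = 161551384/38504673 ≈ 4.1956)
j + 19097 = 161551384/38504673 + 19097 = 735485291665/38504673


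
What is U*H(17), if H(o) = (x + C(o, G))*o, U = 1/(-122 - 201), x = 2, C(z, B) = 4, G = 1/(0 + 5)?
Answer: -6/19 ≈ -0.31579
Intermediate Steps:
G = 1/5 ≈ 0.20000
U = -1/323 (U = 1/(-323) = -1/323 ≈ -0.0030960)
H(o) = 6*o (H(o) = (2 + 4)*o = 6*o)
U*H(17) = -6*17/323 = -1/323*102 = -6/19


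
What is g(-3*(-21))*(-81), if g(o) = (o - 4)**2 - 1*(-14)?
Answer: -283095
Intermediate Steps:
g(o) = 14 + (-4 + o)**2 (g(o) = (-4 + o)**2 + 14 = 14 + (-4 + o)**2)
g(-3*(-21))*(-81) = (14 + (-4 - 3*(-21))**2)*(-81) = (14 + (-4 + 63)**2)*(-81) = (14 + 59**2)*(-81) = (14 + 3481)*(-81) = 3495*(-81) = -283095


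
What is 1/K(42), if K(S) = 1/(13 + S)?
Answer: 55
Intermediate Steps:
1/K(42) = 1/(1/(13 + 42)) = 1/(1/55) = 55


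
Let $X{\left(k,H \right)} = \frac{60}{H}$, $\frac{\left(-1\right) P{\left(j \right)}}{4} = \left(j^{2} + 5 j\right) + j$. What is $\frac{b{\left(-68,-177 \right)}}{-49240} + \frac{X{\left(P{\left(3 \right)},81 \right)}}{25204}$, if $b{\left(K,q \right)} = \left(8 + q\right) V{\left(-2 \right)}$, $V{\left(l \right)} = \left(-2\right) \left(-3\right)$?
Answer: $\frac{86377489}{4188526740} \approx 0.020622$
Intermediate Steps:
$V{\left(l \right)} = 6$
$P{\left(j \right)} = - 24 j - 4 j^{2}$ ($P{\left(j \right)} = - 4 \left(\left(j^{2} + 5 j\right) + j\right) = - 4 \left(j^{2} + 6 j\right) = - 24 j - 4 j^{2}$)
$b{\left(K,q \right)} = 48 + 6 q$ ($b{\left(K,q \right)} = \left(8 + q\right) 6 = 48 + 6 q$)
$\frac{b{\left(-68,-177 \right)}}{-49240} + \frac{X{\left(P{\left(3 \right)},81 \right)}}{25204} = \frac{48 + 6 \left(-177\right)}{-49240} + \frac{60 \cdot \frac{1}{81}}{25204} = \left(48 - 1062\right) \left(- \frac{1}{49240}\right) + 60 \cdot \frac{1}{81} \cdot \frac{1}{25204} = \left(-1014\right) \left(- \frac{1}{49240}\right) + \frac{20}{27} \cdot \frac{1}{25204} = \frac{507}{24620} + \frac{5}{170127} = \frac{86377489}{4188526740}$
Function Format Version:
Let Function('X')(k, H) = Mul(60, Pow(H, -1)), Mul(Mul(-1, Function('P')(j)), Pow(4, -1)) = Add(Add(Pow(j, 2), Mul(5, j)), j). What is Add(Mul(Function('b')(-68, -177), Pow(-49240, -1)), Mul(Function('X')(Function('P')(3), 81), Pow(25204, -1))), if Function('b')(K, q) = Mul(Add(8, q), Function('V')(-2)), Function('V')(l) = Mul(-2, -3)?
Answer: Rational(86377489, 4188526740) ≈ 0.020622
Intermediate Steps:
Function('V')(l) = 6
Function('P')(j) = Add(Mul(-24, j), Mul(-4, Pow(j, 2))) (Function('P')(j) = Mul(-4, Add(Add(Pow(j, 2), Mul(5, j)), j)) = Mul(-4, Add(Pow(j, 2), Mul(6, j))) = Add(Mul(-24, j), Mul(-4, Pow(j, 2))))
Function('b')(K, q) = Add(48, Mul(6, q)) (Function('b')(K, q) = Mul(Add(8, q), 6) = Add(48, Mul(6, q)))
Add(Mul(Function('b')(-68, -177), Pow(-49240, -1)), Mul(Function('X')(Function('P')(3), 81), Pow(25204, -1))) = Add(Mul(Add(48, Mul(6, -177)), Pow(-49240, -1)), Mul(Mul(60, Pow(81, -1)), Pow(25204, -1))) = Add(Mul(Add(48, -1062), Rational(-1, 49240)), Mul(Mul(60, Rational(1, 81)), Rational(1, 25204))) = Add(Mul(-1014, Rational(-1, 49240)), Mul(Rational(20, 27), Rational(1, 25204))) = Add(Rational(507, 24620), Rational(5, 170127)) = Rational(86377489, 4188526740)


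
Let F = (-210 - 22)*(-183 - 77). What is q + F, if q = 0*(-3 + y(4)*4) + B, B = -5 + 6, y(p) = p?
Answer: 60321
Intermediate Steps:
F = 60320 (F = -232*(-260) = 60320)
B = 1
q = 1 (q = 0*(-3 + 4*4) + 1 = 0*(-3 + 16) + 1 = 0*13 + 1 = 0 + 1 = 1)
q + F = 1 + 60320 = 60321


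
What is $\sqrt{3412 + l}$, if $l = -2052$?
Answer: $4 \sqrt{85} \approx 36.878$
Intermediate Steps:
$\sqrt{3412 + l} = \sqrt{3412 - 2052} = \sqrt{1360} = 4 \sqrt{85}$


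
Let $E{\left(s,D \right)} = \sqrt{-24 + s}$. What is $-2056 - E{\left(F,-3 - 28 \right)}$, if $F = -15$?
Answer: $-2056 - i \sqrt{39} \approx -2056.0 - 6.245 i$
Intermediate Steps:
$-2056 - E{\left(F,-3 - 28 \right)} = -2056 - \sqrt{-24 - 15} = -2056 - \sqrt{-39} = -2056 - i \sqrt{39}$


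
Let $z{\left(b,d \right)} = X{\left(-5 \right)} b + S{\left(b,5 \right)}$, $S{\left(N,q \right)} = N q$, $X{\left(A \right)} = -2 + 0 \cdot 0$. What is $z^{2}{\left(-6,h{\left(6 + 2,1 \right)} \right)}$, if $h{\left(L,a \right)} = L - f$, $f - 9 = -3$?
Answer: $324$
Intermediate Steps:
$f = 6$ ($f = 9 - 3 = 6$)
$X{\left(A \right)} = -2$ ($X{\left(A \right)} = -2 + 0 = -2$)
$h{\left(L,a \right)} = -6 + L$ ($h{\left(L,a \right)} = L - 6 = -6 + L$)
$z{\left(b,d \right)} = 3 b$ ($z{\left(b,d \right)} = - 2 b + b 5 = - 2 b + 5 b = 3 b$)
$z^{2}{\left(-6,h{\left(6 + 2,1 \right)} \right)} = \left(3 \left(-6\right)\right)^{2} = \left(-18\right)^{2} = 324$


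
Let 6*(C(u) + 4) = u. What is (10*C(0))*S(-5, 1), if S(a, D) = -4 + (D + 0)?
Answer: 120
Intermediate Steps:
C(u) = -4 + u/6
S(a, D) = -4 + D
(10*C(0))*S(-5, 1) = (10*(-4 + (⅙)*0))*(-4 + 1) = (10*(-4 + 0))*(-3) = (10*(-4))*(-3) = -40*(-3) = 120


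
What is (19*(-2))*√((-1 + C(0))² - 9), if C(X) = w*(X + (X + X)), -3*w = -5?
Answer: -76*I*√2 ≈ -107.48*I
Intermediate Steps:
w = 5/3 (w = -⅓*(-5) = 5/3 ≈ 1.6667)
C(X) = 5*X (C(X) = 5*(X + (X + X))/3 = 5*(X + 2*X)/3 = 5*(3*X)/3 = 5*X)
(19*(-2))*√((-1 + C(0))² - 9) = (19*(-2))*√((-1 + 5*0)² - 9) = -38*√((-1 + 0)² - 9) = -38*√((-1)² - 9) = -38*√(1 - 9) = -76*I*√2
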